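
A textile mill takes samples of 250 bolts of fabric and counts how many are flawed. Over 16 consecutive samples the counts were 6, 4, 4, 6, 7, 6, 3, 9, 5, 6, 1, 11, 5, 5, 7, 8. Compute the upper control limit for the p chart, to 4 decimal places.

0.0518

p̄ = Σdᵢ / (k·n) = 93 / (16 × 250) = 0.02325
UCL = p̄ + 3·√(p̄(1−p̄)/n) = 0.02325 + 3 × √(0.02325×0.97675/250) = 0.02325 + 3 × 0.00953 = 0.05184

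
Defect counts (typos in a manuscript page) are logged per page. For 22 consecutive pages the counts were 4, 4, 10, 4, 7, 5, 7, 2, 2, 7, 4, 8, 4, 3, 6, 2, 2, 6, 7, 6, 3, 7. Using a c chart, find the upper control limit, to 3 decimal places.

c̄ = (4 + 4 + 10 + 4 + 7 + 5 + 7 + 2 + 2 + 7 + 4 + 8 + 4 + 3 + 6 + 2 + 2 + 6 + 7 + 6 + 3 + 7) / 22 = 110 / 22 = 5.0000
UCL = c̄ + 3√c̄ = 5.0000 + 3 × √5.0000 = 5.0000 + 3 × 2.2361 = 11.7082

11.708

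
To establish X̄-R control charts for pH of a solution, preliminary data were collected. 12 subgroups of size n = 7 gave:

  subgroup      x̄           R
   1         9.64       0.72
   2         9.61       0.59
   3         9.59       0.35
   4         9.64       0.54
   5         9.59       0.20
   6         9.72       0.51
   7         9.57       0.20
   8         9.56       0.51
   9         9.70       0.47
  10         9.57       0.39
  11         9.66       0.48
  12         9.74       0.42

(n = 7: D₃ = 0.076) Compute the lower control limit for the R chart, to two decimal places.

0.03

R̄ = (0.72 + 0.59 + 0.35 + 0.54 + 0.20 + 0.51 + 0.20 + 0.51 + 0.47 + 0.39 + 0.48 + 0.42) / 12 = 5.3800 / 12 = 0.4483
LCL_R = D₃·R̄ = 0.076 × 0.4483 = 0.0341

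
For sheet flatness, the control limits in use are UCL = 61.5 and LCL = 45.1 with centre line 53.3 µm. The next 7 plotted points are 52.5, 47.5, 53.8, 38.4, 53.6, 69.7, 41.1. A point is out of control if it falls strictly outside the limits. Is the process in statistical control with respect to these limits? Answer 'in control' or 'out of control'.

Compare each point to [45.1, 61.5]: sample 4 = 38.4 < LCL; sample 6 = 69.7 > UCL; sample 7 = 41.1 < LCL.

out of control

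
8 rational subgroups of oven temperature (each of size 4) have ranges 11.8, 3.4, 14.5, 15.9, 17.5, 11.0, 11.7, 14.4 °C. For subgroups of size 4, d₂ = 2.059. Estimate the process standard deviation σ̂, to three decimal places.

6.083

R̄ = (11.8 + 3.4 + 14.5 + 15.9 + 17.5 + 11.0 + 11.7 + 14.4) / 8 = 12.5250
σ̂ = R̄ / d₂ = 12.5250 / 2.059 = 6.0831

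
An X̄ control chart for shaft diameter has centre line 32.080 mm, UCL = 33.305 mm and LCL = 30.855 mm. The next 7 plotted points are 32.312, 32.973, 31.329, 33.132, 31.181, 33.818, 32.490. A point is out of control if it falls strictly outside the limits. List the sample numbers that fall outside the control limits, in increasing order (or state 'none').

Compare each point to [30.855, 33.305]: sample 6 = 33.818 > UCL.

6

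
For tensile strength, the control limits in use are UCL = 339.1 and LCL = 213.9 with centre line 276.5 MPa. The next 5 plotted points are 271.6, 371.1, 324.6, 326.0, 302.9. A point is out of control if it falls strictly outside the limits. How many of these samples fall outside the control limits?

1

Compare each point to [213.9, 339.1]: sample 2 = 371.1 > UCL.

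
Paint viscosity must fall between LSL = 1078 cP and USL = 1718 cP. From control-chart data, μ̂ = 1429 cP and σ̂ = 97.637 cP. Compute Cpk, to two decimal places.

Cpu = (USL − μ̂) / (3σ̂) = (1718 − 1429) / (3 × 97.637) = 0.9866; Cpl = (μ̂ − LSL) / (3σ̂) = (1429 − 1078) / (3 × 97.637) = 1.1983; Cpk = min(Cpu, Cpl) = 0.9866

0.99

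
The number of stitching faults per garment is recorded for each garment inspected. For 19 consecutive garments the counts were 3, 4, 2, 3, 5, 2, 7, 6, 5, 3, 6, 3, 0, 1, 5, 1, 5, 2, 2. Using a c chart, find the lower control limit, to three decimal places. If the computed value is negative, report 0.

0.000

c̄ = (3 + 4 + 2 + 3 + 5 + 2 + 7 + 6 + 5 + 3 + 6 + 3 + 0 + 1 + 5 + 1 + 5 + 2 + 2) / 19 = 65 / 19 = 3.4211
LCL = c̄ − 3√c̄ = 3.4211 − 3 × 1.8496 = -2.1278 → 0 (cannot be negative)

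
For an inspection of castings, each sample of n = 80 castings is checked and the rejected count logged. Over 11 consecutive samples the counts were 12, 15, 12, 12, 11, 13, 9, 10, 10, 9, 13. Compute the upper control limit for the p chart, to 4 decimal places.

p̄ = Σdᵢ / (k·n) = 126 / (11 × 80) = 0.14318
UCL = p̄ + 3·√(p̄(1−p̄)/n) = 0.14318 + 3 × √(0.14318×0.85682/80) = 0.14318 + 3 × 0.03916 = 0.26066

0.2607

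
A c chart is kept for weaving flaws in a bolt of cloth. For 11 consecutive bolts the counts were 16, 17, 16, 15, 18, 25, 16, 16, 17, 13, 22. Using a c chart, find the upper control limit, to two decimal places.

29.86

c̄ = (16 + 17 + 16 + 15 + 18 + 25 + 16 + 16 + 17 + 13 + 22) / 11 = 191 / 11 = 17.3636
UCL = c̄ + 3√c̄ = 17.3636 + 3 × √17.3636 = 17.3636 + 3 × 4.1670 = 29.8645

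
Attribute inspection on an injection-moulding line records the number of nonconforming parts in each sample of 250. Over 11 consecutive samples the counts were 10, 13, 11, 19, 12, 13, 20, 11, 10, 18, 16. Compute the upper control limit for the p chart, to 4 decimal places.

0.0991

p̄ = Σdᵢ / (k·n) = 153 / (11 × 250) = 0.05564
UCL = p̄ + 3·√(p̄(1−p̄)/n) = 0.05564 + 3 × √(0.05564×0.94436/250) = 0.05564 + 3 × 0.01450 = 0.09913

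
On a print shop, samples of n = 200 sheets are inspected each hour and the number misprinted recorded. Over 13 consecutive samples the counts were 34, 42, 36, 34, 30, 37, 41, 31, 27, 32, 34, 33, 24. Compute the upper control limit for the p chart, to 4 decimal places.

p̄ = Σdᵢ / (k·n) = 435 / (13 × 200) = 0.16731
UCL = p̄ + 3·√(p̄(1−p̄)/n) = 0.16731 + 3 × √(0.16731×0.83269/200) = 0.16731 + 3 × 0.02639 = 0.24649

0.2465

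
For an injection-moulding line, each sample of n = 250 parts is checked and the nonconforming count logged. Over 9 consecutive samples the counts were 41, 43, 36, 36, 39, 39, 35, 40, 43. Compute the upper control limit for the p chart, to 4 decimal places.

0.2254

p̄ = Σdᵢ / (k·n) = 352 / (9 × 250) = 0.15644
UCL = p̄ + 3·√(p̄(1−p̄)/n) = 0.15644 + 3 × √(0.15644×0.84356/250) = 0.15644 + 3 × 0.02298 = 0.22537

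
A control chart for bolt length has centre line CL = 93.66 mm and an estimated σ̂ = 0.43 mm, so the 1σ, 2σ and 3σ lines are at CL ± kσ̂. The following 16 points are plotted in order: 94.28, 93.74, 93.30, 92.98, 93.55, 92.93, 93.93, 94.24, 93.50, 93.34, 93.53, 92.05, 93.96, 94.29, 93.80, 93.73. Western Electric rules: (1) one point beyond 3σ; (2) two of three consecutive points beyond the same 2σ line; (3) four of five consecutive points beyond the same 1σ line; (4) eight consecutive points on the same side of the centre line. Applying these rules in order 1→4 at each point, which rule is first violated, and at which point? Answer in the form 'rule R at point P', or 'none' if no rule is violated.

rule 1 at point 12

Zone of each point (C = within 1σ̂, B = 1σ̂–2σ̂, A = 2σ̂–3σ̂, * = beyond 3σ̂; sign = side of CL): 1:+B, 2:+C, 3:-C, 4:-B, 5:-C, 6:-B, 7:+C, 8:+B, 9:-C, 10:-C, 11:-C, 12:-*, 13:+C, 14:+B, 15:+C, 16:+C
Rule 1 (one point beyond the 3σ limits) is satisfied at point 12.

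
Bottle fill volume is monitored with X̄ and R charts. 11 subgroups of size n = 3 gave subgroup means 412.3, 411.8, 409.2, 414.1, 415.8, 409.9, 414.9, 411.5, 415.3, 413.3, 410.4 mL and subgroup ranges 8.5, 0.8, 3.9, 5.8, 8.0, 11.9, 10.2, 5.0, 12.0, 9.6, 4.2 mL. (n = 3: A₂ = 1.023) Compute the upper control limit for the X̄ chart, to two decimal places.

X̄̄ = (412.3 + 411.8 + 409.2 + 414.1 + 415.8 + 409.9 + 414.9 + 411.5 + 415.3 + 413.3 + 410.4) / 11 = 4538.5000 / 11 = 412.5909
R̄ = (8.5 + 0.8 + 3.9 + 5.8 + 8.0 + 11.9 + 10.2 + 5.0 + 12.0 + 9.6 + 4.2) / 11 = 79.9000 / 11 = 7.2636
UCL = X̄̄ + A₂·R̄ = 412.5909 + 1.023 × 7.2636 = 420.0216

420.02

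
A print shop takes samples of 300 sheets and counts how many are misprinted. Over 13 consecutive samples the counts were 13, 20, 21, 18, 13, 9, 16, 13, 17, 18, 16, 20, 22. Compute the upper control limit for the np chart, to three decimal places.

p̄ = Σdᵢ / (k·n) = 216 / (13 × 300) = 0.05538
UCL = np̄ + 3·√(np̄(1−p̄)) = 16.6154 + 3 × √(16.6154×0.94462) = 16.6154 + 3 × 3.9617 = 28.5005

28.501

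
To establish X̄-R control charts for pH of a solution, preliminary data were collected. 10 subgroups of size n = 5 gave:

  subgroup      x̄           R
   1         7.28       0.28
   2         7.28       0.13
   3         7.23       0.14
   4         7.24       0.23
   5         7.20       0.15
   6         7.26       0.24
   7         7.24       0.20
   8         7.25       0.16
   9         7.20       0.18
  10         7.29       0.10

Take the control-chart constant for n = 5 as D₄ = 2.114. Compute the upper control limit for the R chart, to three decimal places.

0.383

R̄ = (0.28 + 0.13 + 0.14 + 0.23 + 0.15 + 0.24 + 0.20 + 0.16 + 0.18 + 0.10) / 10 = 1.8100 / 10 = 0.1810
UCL_R = D₄·R̄ = 2.114 × 0.1810 = 0.3826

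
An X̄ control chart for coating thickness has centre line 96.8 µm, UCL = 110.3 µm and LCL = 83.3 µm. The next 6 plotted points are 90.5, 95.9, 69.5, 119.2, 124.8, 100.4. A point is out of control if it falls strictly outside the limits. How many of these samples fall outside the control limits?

Compare each point to [83.3, 110.3]: sample 3 = 69.5 < LCL; sample 4 = 119.2 > UCL; sample 5 = 124.8 > UCL.

3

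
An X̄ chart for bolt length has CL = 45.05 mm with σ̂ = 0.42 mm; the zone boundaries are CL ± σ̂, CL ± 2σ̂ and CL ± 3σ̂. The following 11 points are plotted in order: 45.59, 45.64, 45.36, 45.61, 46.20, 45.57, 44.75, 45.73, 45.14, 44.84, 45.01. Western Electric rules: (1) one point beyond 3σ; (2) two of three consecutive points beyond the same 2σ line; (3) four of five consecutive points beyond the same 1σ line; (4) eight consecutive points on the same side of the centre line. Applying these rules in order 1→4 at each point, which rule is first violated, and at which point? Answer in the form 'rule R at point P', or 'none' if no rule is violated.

Zone of each point (C = within 1σ̂, B = 1σ̂–2σ̂, A = 2σ̂–3σ̂, * = beyond 3σ̂; sign = side of CL): 1:+B, 2:+B, 3:+C, 4:+B, 5:+A, 6:+B, 7:-C, 8:+B, 9:+C, 10:-C, 11:-C
Rule 3 (four of five consecutive points beyond the same 1σ limit) is satisfied at point 5.

rule 3 at point 5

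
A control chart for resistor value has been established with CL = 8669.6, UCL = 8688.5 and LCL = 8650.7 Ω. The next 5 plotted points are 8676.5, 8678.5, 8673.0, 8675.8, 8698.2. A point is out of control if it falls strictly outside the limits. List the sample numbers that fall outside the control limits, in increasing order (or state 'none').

5

Compare each point to [8650.7, 8688.5]: sample 5 = 8698.2 > UCL.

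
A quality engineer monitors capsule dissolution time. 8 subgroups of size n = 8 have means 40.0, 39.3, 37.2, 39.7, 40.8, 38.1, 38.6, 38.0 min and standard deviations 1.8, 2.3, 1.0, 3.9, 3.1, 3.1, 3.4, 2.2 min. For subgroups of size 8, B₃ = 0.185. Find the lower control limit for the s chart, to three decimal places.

0.481

s̄ = (1.8 + 2.3 + 1.0 + 3.9 + 3.1 + 3.1 + 3.4 + 2.2) / 8 = 2.6000
LCL_s = B₃·s̄ = 0.185 × 2.6000 = 0.4810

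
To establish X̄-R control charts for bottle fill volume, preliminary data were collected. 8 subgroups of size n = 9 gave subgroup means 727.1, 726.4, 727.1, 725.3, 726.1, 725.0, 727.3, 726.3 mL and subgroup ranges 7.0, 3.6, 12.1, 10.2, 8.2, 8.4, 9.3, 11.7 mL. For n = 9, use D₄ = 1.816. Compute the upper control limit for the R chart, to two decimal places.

R̄ = (7.0 + 3.6 + 12.1 + 10.2 + 8.2 + 8.4 + 9.3 + 11.7) / 8 = 70.5000 / 8 = 8.8125
UCL_R = D₄·R̄ = 1.816 × 8.8125 = 16.0035

16.00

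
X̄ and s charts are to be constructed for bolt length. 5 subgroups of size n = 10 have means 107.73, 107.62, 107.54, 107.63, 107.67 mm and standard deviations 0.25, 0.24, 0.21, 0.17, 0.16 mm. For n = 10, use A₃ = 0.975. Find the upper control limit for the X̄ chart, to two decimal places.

107.84

X̄̄ = (107.73 + 107.62 + 107.54 + 107.63 + 107.67) / 5 = 107.6380
s̄ = (0.25 + 0.24 + 0.21 + 0.17 + 0.16) / 5 = 0.2060
UCL = X̄̄ + A₃·s̄ = 107.6380 + 0.975 × 0.2060 = 107.8389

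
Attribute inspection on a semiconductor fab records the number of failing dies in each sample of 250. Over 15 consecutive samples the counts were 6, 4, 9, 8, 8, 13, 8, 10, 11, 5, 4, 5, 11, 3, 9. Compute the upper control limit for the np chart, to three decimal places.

15.744

p̄ = Σdᵢ / (k·n) = 114 / (15 × 250) = 0.03040
UCL = np̄ + 3·√(np̄(1−p̄)) = 7.6000 + 3 × √(7.6000×0.96960) = 7.6000 + 3 × 2.7146 = 15.7437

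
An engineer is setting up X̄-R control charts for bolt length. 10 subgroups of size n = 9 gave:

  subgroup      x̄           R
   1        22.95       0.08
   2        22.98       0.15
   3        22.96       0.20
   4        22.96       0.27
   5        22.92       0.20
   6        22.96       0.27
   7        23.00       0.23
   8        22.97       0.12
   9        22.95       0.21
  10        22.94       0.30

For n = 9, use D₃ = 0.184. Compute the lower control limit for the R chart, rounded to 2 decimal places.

R̄ = (0.08 + 0.15 + 0.20 + 0.27 + 0.20 + 0.27 + 0.23 + 0.12 + 0.21 + 0.30) / 10 = 2.0300 / 10 = 0.2030
LCL_R = D₃·R̄ = 0.184 × 0.2030 = 0.0374

0.04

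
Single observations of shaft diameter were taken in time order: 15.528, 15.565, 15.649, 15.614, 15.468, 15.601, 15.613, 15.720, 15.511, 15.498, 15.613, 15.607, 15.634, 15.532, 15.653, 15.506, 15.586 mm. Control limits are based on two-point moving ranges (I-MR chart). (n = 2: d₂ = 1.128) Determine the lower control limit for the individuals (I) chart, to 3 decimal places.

15.354

X̄ = (15.528 + 15.565 + 15.649 + 15.614 + 15.468 + 15.601 + 15.613 + 15.720 + 15.511 + 15.498 + 15.613 + 15.607 + 15.634 + 15.532 + 15.653 + 15.506 + 15.586) / 17 = 15.5822
Moving ranges: 0.037, 0.084, 0.035, 0.146, 0.133, 0.012, 0.107, 0.209, 0.013, 0.115, 0.006, 0.027, 0.102, 0.121, 0.147, 0.080; M̄R̄ = 1.3740 / 16 = 0.0859
LCL = X̄ − 3·M̄R̄/d₂ = 15.5822 − 3 × 0.0859 / 1.128 = 15.3538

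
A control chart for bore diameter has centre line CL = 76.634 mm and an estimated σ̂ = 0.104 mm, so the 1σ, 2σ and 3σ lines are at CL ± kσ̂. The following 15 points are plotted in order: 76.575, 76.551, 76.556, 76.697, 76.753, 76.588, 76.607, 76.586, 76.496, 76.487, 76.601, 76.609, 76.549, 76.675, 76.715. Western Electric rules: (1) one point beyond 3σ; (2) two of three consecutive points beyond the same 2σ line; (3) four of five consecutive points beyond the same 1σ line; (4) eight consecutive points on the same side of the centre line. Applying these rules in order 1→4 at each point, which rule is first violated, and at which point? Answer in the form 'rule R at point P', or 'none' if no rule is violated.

Zone of each point (C = within 1σ̂, B = 1σ̂–2σ̂, A = 2σ̂–3σ̂, * = beyond 3σ̂; sign = side of CL): 1:-C, 2:-C, 3:-C, 4:+C, 5:+B, 6:-C, 7:-C, 8:-C, 9:-B, 10:-B, 11:-C, 12:-C, 13:-C, 14:+C, 15:+C
Rule 4 (eight consecutive points on the same side of the centre line) is satisfied at point 13.

rule 4 at point 13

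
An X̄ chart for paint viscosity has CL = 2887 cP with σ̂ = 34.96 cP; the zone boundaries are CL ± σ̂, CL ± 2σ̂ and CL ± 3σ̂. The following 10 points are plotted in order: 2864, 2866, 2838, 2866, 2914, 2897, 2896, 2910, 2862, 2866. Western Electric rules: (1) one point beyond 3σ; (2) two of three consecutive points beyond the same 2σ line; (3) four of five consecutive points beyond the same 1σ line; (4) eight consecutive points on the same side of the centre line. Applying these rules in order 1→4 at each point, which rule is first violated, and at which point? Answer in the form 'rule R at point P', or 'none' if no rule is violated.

Zone of each point (C = within 1σ̂, B = 1σ̂–2σ̂, A = 2σ̂–3σ̂, * = beyond 3σ̂; sign = side of CL): 1:-C, 2:-C, 3:-B, 4:-C, 5:+C, 6:+C, 7:+C, 8:+C, 9:-C, 10:-C
No rule fires across all 10 points.

none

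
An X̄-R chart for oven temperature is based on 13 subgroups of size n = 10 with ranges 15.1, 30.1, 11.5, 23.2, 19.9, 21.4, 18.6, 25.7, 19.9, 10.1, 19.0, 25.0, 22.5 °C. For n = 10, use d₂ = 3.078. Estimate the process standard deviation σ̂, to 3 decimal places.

R̄ = (15.1 + 30.1 + 11.5 + 23.2 + 19.9 + 21.4 + 18.6 + 25.7 + 19.9 + 10.1 + 19.0 + 25.0 + 22.5) / 13 = 20.1538
σ̂ = R̄ / d₂ = 20.1538 / 3.078 = 6.5477

6.548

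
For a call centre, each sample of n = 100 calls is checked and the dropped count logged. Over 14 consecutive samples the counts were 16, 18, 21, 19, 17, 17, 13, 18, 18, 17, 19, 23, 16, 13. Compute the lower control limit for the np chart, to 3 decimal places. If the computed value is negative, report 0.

6.101

p̄ = Σdᵢ / (k·n) = 245 / (14 × 100) = 0.17500
LCL = np̄ − 3·√(np̄(1−p̄)) = 17.5000 − 3 × 3.7997 = 6.1010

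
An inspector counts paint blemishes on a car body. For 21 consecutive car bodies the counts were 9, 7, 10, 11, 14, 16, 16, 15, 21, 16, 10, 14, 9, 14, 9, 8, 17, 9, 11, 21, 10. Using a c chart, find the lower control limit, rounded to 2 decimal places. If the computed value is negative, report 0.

c̄ = (9 + 7 + 10 + 11 + 14 + 16 + 16 + 15 + 21 + 16 + 10 + 14 + 9 + 14 + 9 + 8 + 17 + 9 + 11 + 21 + 10) / 21 = 267 / 21 = 12.7143
LCL = c̄ − 3√c̄ = 12.7143 − 3 × 3.5657 = 2.0172

2.02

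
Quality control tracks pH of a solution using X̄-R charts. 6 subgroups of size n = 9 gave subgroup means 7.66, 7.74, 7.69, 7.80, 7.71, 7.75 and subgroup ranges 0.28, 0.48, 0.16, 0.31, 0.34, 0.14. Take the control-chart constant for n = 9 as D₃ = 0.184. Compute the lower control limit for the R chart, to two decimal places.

0.05

R̄ = (0.28 + 0.48 + 0.16 + 0.31 + 0.34 + 0.14) / 6 = 1.7100 / 6 = 0.2850
LCL_R = D₃·R̄ = 0.184 × 0.2850 = 0.0524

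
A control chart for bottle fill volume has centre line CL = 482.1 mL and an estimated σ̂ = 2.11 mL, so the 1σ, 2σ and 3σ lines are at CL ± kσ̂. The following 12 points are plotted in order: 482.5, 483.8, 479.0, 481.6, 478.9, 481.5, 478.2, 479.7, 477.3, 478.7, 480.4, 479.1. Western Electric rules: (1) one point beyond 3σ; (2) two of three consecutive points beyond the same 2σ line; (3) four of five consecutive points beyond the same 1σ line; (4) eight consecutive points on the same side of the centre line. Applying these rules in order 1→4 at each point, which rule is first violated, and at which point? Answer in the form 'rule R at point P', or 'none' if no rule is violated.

rule 3 at point 9

Zone of each point (C = within 1σ̂, B = 1σ̂–2σ̂, A = 2σ̂–3σ̂, * = beyond 3σ̂; sign = side of CL): 1:+C, 2:+C, 3:-B, 4:-C, 5:-B, 6:-C, 7:-B, 8:-B, 9:-A, 10:-B, 11:-C, 12:-B
Rule 3 (four of five consecutive points beyond the same 1σ limit) is satisfied at point 9.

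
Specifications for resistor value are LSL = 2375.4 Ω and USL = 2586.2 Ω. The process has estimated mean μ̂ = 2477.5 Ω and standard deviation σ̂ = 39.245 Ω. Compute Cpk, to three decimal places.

0.867

Cpu = (USL − μ̂) / (3σ̂) = (2586.2 − 2477.5) / (3 × 39.245) = 0.9233; Cpl = (μ̂ − LSL) / (3σ̂) = (2477.5 − 2375.4) / (3 × 39.245) = 0.8672; Cpk = min(Cpu, Cpl) = 0.8672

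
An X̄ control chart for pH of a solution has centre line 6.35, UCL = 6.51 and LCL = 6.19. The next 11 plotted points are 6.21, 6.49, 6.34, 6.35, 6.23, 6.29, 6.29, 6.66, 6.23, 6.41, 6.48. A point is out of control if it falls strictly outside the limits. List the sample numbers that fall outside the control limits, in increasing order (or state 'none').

Compare each point to [6.19, 6.51]: sample 8 = 6.66 > UCL.

8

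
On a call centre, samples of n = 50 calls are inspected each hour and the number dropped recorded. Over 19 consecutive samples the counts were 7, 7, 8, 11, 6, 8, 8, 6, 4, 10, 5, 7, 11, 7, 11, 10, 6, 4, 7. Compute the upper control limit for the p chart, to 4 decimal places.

p̄ = Σdᵢ / (k·n) = 143 / (19 × 50) = 0.15053
UCL = p̄ + 3·√(p̄(1−p̄)/n) = 0.15053 + 3 × √(0.15053×0.84947/50) = 0.15053 + 3 × 0.05057 = 0.30224

0.3022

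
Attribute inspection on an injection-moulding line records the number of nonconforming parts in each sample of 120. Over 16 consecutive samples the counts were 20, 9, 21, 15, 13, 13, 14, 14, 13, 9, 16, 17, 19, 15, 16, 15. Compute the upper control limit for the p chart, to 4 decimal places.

p̄ = Σdᵢ / (k·n) = 239 / (16 × 120) = 0.12448
UCL = p̄ + 3·√(p̄(1−p̄)/n) = 0.12448 + 3 × √(0.12448×0.87552/120) = 0.12448 + 3 × 0.03014 = 0.21489

0.2149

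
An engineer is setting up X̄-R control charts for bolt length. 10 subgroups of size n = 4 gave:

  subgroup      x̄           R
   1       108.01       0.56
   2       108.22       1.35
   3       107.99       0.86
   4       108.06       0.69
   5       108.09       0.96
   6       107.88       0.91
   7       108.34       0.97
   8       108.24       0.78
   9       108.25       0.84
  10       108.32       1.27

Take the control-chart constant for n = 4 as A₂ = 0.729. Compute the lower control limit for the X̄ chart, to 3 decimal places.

107.470

X̄̄ = (108.01 + 108.22 + 107.99 + 108.06 + 108.09 + 107.88 + 108.34 + 108.24 + 108.25 + 108.32) / 10 = 1081.4000 / 10 = 108.1400
R̄ = (0.56 + 1.35 + 0.86 + 0.69 + 0.96 + 0.91 + 0.97 + 0.78 + 0.84 + 1.27) / 10 = 9.1900 / 10 = 0.9190
LCL = X̄̄ − A₂·R̄ = 108.1400 − 0.729 × 0.9190 = 107.4700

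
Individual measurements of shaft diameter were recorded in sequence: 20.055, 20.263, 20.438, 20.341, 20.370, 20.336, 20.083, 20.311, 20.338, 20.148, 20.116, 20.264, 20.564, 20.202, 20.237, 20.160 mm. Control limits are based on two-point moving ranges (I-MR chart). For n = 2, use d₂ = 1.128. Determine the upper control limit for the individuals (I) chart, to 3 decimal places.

20.653

X̄ = (20.055 + 20.263 + 20.438 + 20.341 + 20.370 + 20.336 + 20.083 + 20.311 + 20.338 + 20.148 + 20.116 + 20.264 + 20.564 + 20.202 + 20.237 + 20.160) / 16 = 20.2641
Moving ranges: 0.208, 0.175, 0.097, 0.029, 0.034, 0.253, 0.228, 0.027, 0.190, 0.032, 0.148, 0.300, 0.362, 0.035, 0.077; M̄R̄ = 2.1950 / 15 = 0.1463
UCL = X̄ + 3·M̄R̄/d₂ = 20.2641 + 3 × 0.1463 / 1.128 = 20.6533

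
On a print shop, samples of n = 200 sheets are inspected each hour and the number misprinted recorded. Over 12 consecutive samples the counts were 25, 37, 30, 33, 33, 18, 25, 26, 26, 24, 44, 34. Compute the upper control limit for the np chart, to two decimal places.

p̄ = Σdᵢ / (k·n) = 355 / (12 × 200) = 0.14792
UCL = np̄ + 3·√(np̄(1−p̄)) = 29.5833 + 3 × √(29.5833×0.85208) = 29.5833 + 3 × 5.0207 = 44.6454

44.65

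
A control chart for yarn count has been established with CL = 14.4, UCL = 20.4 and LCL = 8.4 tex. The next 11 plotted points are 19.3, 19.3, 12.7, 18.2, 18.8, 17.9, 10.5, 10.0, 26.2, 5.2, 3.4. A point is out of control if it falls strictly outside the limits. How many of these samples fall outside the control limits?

3

Compare each point to [8.4, 20.4]: sample 9 = 26.2 > UCL; sample 10 = 5.2 < LCL; sample 11 = 3.4 < LCL.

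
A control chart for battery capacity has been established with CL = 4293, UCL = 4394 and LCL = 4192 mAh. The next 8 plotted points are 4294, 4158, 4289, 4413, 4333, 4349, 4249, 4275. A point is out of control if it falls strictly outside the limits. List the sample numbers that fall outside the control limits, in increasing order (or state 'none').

2, 4

Compare each point to [4192, 4394]: sample 2 = 4158 < LCL; sample 4 = 4413 > UCL.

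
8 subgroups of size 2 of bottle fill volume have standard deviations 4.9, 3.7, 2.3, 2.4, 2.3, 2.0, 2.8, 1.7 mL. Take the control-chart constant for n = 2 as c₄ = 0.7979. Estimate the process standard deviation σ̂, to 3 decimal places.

3.462

s̄ = (4.9 + 3.7 + 2.3 + 2.4 + 2.3 + 2.0 + 2.8 + 1.7) / 8 = 2.7625
σ̂ = s̄ / c₄ = 2.7625 / 0.7979 = 3.4622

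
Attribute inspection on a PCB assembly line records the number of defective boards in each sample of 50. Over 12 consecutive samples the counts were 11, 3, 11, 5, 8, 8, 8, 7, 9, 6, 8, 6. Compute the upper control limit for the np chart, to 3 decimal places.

p̄ = Σdᵢ / (k·n) = 90 / (12 × 50) = 0.15000
UCL = np̄ + 3·√(np̄(1−p̄)) = 7.5000 + 3 × √(7.5000×0.85000) = 7.5000 + 3 × 2.5249 = 15.0746

15.075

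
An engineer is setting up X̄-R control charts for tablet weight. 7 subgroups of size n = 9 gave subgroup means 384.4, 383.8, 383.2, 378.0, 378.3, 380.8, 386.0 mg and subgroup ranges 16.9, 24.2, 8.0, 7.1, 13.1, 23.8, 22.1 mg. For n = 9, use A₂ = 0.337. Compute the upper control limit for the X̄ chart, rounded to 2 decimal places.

X̄̄ = (384.4 + 383.8 + 383.2 + 378.0 + 378.3 + 380.8 + 386.0) / 7 = 2674.5000 / 7 = 382.0714
R̄ = (16.9 + 24.2 + 8.0 + 7.1 + 13.1 + 23.8 + 22.1) / 7 = 115.2000 / 7 = 16.4571
UCL = X̄̄ + A₂·R̄ = 382.0714 + 0.337 × 16.4571 = 387.6175

387.62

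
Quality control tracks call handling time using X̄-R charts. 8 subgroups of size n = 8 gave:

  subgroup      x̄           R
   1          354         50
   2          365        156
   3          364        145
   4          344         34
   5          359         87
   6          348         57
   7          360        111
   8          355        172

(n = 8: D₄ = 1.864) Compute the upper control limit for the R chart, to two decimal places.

R̄ = (50 + 156 + 145 + 34 + 87 + 57 + 111 + 172) / 8 = 812.0000 / 8 = 101.5000
UCL_R = D₄·R̄ = 1.864 × 101.5000 = 189.1960

189.20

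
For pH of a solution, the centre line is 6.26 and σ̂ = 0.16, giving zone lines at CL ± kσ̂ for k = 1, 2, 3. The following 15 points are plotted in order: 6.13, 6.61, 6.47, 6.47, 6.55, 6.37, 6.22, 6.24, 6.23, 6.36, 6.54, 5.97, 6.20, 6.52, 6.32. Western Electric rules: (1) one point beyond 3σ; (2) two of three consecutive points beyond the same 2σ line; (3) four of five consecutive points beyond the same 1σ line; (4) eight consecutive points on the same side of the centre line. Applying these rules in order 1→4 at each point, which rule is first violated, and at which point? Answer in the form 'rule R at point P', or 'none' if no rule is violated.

Zone of each point (C = within 1σ̂, B = 1σ̂–2σ̂, A = 2σ̂–3σ̂, * = beyond 3σ̂; sign = side of CL): 1:-C, 2:+A, 3:+B, 4:+B, 5:+B, 6:+C, 7:-C, 8:-C, 9:-C, 10:+C, 11:+B, 12:-B, 13:-C, 14:+B, 15:+C
Rule 3 (four of five consecutive points beyond the same 1σ limit) is satisfied at point 5.

rule 3 at point 5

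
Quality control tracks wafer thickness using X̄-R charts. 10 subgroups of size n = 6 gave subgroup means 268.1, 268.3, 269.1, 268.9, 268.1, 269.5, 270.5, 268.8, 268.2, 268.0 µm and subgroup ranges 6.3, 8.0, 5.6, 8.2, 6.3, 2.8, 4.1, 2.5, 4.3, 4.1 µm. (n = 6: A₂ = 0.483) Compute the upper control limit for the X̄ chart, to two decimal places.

271.27

X̄̄ = (268.1 + 268.3 + 269.1 + 268.9 + 268.1 + 269.5 + 270.5 + 268.8 + 268.2 + 268.0) / 10 = 2687.5000 / 10 = 268.7500
R̄ = (6.3 + 8.0 + 5.6 + 8.2 + 6.3 + 2.8 + 4.1 + 2.5 + 4.3 + 4.1) / 10 = 52.2000 / 10 = 5.2200
UCL = X̄̄ + A₂·R̄ = 268.7500 + 0.483 × 5.2200 = 271.2713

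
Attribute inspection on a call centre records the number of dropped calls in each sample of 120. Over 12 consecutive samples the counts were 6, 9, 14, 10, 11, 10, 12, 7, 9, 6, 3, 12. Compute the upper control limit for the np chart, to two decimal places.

p̄ = Σdᵢ / (k·n) = 109 / (12 × 120) = 0.07569
UCL = np̄ + 3·√(np̄(1−p̄)) = 9.0833 + 3 × √(9.0833×0.92431) = 9.0833 + 3 × 2.8975 = 17.7760

17.78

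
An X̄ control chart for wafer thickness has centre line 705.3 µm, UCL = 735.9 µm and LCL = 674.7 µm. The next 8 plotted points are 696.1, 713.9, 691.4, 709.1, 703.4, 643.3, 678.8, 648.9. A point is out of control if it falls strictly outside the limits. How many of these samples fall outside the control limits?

2

Compare each point to [674.7, 735.9]: sample 6 = 643.3 < LCL; sample 8 = 648.9 < LCL.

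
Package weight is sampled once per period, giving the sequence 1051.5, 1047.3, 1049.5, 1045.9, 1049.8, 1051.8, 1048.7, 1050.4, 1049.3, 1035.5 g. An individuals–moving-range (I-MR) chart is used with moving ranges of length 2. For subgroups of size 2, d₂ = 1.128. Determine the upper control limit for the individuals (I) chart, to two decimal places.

1058.49

X̄ = (1051.5 + 1047.3 + 1049.5 + 1045.9 + 1049.8 + 1051.8 + 1048.7 + 1050.4 + 1049.3 + 1035.5) / 10 = 1047.9700
Moving ranges: 4.2, 2.2, 3.6, 3.9, 2.0, 3.1, 1.7, 1.1, 13.8; M̄R̄ = 35.6000 / 9 = 3.9556
UCL = X̄ + 3·M̄R̄/d₂ = 1047.9700 + 3 × 3.9556 / 1.128 = 1058.4901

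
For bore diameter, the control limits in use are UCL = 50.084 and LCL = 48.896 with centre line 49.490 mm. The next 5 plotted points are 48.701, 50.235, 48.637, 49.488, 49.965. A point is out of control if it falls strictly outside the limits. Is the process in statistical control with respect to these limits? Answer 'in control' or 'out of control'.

Compare each point to [48.896, 50.084]: sample 1 = 48.701 < LCL; sample 2 = 50.235 > UCL; sample 3 = 48.637 < LCL.

out of control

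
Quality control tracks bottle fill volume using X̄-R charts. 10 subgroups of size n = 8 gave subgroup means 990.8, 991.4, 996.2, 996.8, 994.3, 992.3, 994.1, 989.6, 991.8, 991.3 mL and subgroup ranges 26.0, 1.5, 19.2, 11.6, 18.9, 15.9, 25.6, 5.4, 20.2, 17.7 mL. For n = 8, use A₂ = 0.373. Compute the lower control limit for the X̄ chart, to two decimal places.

986.82

X̄̄ = (990.8 + 991.4 + 996.2 + 996.8 + 994.3 + 992.3 + 994.1 + 989.6 + 991.8 + 991.3) / 10 = 9928.6000 / 10 = 992.8600
R̄ = (26.0 + 1.5 + 19.2 + 11.6 + 18.9 + 15.9 + 25.6 + 5.4 + 20.2 + 17.7) / 10 = 162.0000 / 10 = 16.2000
LCL = X̄̄ − A₂·R̄ = 992.8600 − 0.373 × 16.2000 = 986.8174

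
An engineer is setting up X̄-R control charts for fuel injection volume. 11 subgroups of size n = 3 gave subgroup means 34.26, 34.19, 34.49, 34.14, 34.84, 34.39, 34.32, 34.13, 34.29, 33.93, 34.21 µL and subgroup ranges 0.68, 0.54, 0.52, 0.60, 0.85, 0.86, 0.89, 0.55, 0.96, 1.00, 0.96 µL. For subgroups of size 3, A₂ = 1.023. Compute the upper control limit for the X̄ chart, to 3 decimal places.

X̄̄ = (34.26 + 34.19 + 34.49 + 34.14 + 34.84 + 34.39 + 34.32 + 34.13 + 34.29 + 33.93 + 34.21) / 11 = 377.1900 / 11 = 34.2900
R̄ = (0.68 + 0.54 + 0.52 + 0.60 + 0.85 + 0.86 + 0.89 + 0.55 + 0.96 + 1.00 + 0.96) / 11 = 8.4100 / 11 = 0.7645
UCL = X̄̄ + A₂·R̄ = 34.2900 + 1.023 × 0.7645 = 35.0721

35.072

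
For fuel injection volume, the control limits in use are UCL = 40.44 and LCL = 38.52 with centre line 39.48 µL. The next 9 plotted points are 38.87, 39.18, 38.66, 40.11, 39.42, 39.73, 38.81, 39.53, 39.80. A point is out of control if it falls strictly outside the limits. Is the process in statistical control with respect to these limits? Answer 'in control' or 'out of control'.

in control

All 9 points lie within [38.52, 40.44].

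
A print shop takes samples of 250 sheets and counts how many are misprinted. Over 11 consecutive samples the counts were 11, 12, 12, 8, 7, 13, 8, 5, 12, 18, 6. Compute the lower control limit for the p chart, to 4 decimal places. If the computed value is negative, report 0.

0.0032

p̄ = Σdᵢ / (k·n) = 112 / (11 × 250) = 0.04073
LCL = p̄ − 3·√(p̄(1−p̄)/n) = 0.04073 − 3 × 0.01250 = 0.00322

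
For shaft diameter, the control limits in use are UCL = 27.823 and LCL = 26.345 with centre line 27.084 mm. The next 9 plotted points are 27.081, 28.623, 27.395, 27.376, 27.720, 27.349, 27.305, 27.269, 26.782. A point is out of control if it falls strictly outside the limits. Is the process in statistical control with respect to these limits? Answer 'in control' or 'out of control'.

Compare each point to [26.345, 27.823]: sample 2 = 28.623 > UCL.

out of control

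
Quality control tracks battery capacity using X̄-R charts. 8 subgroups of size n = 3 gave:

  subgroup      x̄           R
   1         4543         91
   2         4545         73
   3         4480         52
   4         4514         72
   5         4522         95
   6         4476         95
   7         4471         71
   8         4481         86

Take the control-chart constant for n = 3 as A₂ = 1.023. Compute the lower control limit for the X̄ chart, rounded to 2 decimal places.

4422.80

X̄̄ = (4543 + 4545 + 4480 + 4514 + 4522 + 4476 + 4471 + 4481) / 8 = 36032.0000 / 8 = 4504.0000
R̄ = (91 + 73 + 52 + 72 + 95 + 95 + 71 + 86) / 8 = 635.0000 / 8 = 79.3750
LCL = X̄̄ − A₂·R̄ = 4504.0000 − 1.023 × 79.3750 = 4422.7994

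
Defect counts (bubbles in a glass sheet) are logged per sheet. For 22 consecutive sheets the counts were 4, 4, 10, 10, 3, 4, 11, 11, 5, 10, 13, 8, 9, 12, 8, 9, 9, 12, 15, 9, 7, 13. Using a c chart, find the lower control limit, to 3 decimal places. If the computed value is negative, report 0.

c̄ = (4 + 4 + 10 + 10 + 3 + 4 + 11 + 11 + 5 + 10 + 13 + 8 + 9 + 12 + 8 + 9 + 9 + 12 + 15 + 9 + 7 + 13) / 22 = 196 / 22 = 8.9091
LCL = c̄ − 3√c̄ = 8.9091 − 3 × 2.9848 = -0.0453 → 0 (cannot be negative)

0.000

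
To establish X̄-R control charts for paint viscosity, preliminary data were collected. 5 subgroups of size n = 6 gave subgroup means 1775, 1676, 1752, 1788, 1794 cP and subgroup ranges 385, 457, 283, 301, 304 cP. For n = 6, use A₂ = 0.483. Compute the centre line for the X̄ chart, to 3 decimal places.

1757.000

X̄̄ = (1775 + 1676 + 1752 + 1788 + 1794) / 5 = 8785.0000 / 5 = 1757.0000
CL = X̄̄ = 1757.0000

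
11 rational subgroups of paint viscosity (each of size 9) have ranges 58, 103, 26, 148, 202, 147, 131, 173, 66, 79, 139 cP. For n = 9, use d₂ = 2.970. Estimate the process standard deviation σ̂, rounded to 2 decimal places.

R̄ = (58 + 103 + 26 + 148 + 202 + 147 + 131 + 173 + 66 + 79 + 139) / 11 = 115.6364
σ̂ = R̄ / d₂ = 115.6364 / 2.970 = 38.9348

38.93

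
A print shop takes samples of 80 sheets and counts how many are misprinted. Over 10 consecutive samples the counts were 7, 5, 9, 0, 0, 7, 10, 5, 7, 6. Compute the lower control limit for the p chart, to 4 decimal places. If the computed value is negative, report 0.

0.0000

p̄ = Σdᵢ / (k·n) = 56 / (10 × 80) = 0.07000
LCL = p̄ − 3·√(p̄(1−p̄)/n) = 0.07000 − 3 × 0.02853 = -0.01558 → 0 (negative, so LCL = 0)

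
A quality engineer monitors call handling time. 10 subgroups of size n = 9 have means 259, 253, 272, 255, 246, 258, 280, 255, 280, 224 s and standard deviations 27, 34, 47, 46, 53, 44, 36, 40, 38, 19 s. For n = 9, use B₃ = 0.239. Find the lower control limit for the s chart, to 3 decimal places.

s̄ = (27 + 34 + 47 + 46 + 53 + 44 + 36 + 40 + 38 + 19) / 10 = 38.4000
LCL_s = B₃·s̄ = 0.239 × 38.4000 = 9.1776

9.178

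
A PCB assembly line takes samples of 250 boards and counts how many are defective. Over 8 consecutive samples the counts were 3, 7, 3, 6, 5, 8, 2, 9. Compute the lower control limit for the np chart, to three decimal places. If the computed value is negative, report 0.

0.000

p̄ = Σdᵢ / (k·n) = 43 / (8 × 250) = 0.02150
LCL = np̄ − 3·√(np̄(1−p̄)) = 5.3750 − 3 × 2.2933 = -1.5050 → 0 (negative, so LCL = 0)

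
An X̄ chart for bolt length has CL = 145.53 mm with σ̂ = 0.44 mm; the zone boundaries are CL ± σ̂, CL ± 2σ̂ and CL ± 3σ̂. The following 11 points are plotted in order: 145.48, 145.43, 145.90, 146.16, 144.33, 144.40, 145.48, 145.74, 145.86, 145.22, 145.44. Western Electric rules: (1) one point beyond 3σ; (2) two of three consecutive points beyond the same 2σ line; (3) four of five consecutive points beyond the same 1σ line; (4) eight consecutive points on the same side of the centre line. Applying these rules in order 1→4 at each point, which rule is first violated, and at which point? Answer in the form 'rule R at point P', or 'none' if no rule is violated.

Zone of each point (C = within 1σ̂, B = 1σ̂–2σ̂, A = 2σ̂–3σ̂, * = beyond 3σ̂; sign = side of CL): 1:-C, 2:-C, 3:+C, 4:+B, 5:-A, 6:-A, 7:-C, 8:+C, 9:+C, 10:-C, 11:-C
Rule 2 (two of three consecutive points beyond the same 2σ limit) is satisfied at point 6.

rule 2 at point 6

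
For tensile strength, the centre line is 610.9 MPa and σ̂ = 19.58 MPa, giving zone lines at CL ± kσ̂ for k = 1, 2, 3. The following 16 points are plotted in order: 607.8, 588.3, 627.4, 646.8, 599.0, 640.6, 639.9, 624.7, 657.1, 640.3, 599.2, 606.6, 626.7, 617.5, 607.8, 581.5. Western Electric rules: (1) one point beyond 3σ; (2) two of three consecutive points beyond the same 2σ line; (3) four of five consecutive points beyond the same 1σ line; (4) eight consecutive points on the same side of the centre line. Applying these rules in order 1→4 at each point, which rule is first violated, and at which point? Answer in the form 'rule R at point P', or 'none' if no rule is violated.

Zone of each point (C = within 1σ̂, B = 1σ̂–2σ̂, A = 2σ̂–3σ̂, * = beyond 3σ̂; sign = side of CL): 1:-C, 2:-B, 3:+C, 4:+B, 5:-C, 6:+B, 7:+B, 8:+C, 9:+A, 10:+B, 11:-C, 12:-C, 13:+C, 14:+C, 15:-C, 16:-B
Rule 3 (four of five consecutive points beyond the same 1σ limit) is satisfied at point 10.

rule 3 at point 10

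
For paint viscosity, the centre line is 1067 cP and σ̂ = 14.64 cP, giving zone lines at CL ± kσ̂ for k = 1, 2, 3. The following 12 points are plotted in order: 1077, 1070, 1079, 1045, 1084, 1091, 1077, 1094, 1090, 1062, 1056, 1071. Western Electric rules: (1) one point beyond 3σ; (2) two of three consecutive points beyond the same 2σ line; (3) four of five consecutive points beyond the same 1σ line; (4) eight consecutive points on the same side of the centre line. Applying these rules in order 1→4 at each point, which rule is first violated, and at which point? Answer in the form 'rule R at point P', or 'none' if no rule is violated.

rule 3 at point 9

Zone of each point (C = within 1σ̂, B = 1σ̂–2σ̂, A = 2σ̂–3σ̂, * = beyond 3σ̂; sign = side of CL): 1:+C, 2:+C, 3:+C, 4:-B, 5:+B, 6:+B, 7:+C, 8:+B, 9:+B, 10:-C, 11:-C, 12:+C
Rule 3 (four of five consecutive points beyond the same 1σ limit) is satisfied at point 9.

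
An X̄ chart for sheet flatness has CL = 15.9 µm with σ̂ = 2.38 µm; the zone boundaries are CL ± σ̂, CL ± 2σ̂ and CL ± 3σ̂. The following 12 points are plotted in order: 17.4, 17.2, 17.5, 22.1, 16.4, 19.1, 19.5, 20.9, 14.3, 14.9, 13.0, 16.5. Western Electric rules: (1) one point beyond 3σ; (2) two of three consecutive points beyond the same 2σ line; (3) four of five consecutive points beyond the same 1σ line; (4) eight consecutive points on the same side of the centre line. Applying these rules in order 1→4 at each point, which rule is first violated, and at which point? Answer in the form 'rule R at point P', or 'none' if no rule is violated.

Zone of each point (C = within 1σ̂, B = 1σ̂–2σ̂, A = 2σ̂–3σ̂, * = beyond 3σ̂; sign = side of CL): 1:+C, 2:+C, 3:+C, 4:+A, 5:+C, 6:+B, 7:+B, 8:+A, 9:-C, 10:-C, 11:-B, 12:+C
Rule 3 (four of five consecutive points beyond the same 1σ limit) is satisfied at point 8.

rule 3 at point 8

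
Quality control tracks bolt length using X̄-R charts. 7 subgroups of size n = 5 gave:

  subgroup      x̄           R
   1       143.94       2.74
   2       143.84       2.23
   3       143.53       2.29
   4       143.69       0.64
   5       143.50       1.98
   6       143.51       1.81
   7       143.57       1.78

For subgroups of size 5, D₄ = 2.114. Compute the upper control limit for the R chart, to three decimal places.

4.068

R̄ = (2.74 + 2.23 + 2.29 + 0.64 + 1.98 + 1.81 + 1.78) / 7 = 13.4700 / 7 = 1.9243
UCL_R = D₄·R̄ = 2.114 × 1.9243 = 4.0679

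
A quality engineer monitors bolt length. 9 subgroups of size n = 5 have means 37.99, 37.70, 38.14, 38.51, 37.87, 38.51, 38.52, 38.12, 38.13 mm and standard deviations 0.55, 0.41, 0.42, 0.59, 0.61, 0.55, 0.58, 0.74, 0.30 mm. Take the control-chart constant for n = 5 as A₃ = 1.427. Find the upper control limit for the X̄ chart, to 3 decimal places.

38.919

X̄̄ = (37.99 + 37.70 + 38.14 + 38.51 + 37.87 + 38.51 + 38.52 + 38.12 + 38.13) / 9 = 38.1656
s̄ = (0.55 + 0.41 + 0.42 + 0.59 + 0.61 + 0.55 + 0.58 + 0.74 + 0.30) / 9 = 0.5278
UCL = X̄̄ + A₃·s̄ = 38.1656 + 1.427 × 0.5278 = 38.9187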